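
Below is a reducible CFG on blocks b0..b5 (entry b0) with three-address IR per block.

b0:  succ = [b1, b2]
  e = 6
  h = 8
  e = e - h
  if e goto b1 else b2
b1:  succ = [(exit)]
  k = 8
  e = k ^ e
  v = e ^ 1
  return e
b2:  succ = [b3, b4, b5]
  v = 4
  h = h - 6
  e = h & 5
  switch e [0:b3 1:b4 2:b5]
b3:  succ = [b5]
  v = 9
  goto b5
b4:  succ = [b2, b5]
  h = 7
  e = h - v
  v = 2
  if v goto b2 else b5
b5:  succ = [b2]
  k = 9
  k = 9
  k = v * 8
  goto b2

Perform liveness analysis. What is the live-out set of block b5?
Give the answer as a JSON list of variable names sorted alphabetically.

Answer: ["h"]

Derivation:
Block summaries:
  b0: {e,h} / ∅
  b1: {e,k,v} / {e}
  b2: {e,h,v} / {h}
  b3: {v} / ∅
  b4: {e,h,v} / {v}
  b5: {k} / {v}

Backward fixpoint:
  b0 li=∅ lo={e,h}
  b1 li={e} lo=∅
  b2 li={h} lo={h,v}
  b3 li={h} lo={h,v}
  b4 li={v} lo={h,v}
  b5 li={h,v} lo={h}

live-out(b5) = ["h"]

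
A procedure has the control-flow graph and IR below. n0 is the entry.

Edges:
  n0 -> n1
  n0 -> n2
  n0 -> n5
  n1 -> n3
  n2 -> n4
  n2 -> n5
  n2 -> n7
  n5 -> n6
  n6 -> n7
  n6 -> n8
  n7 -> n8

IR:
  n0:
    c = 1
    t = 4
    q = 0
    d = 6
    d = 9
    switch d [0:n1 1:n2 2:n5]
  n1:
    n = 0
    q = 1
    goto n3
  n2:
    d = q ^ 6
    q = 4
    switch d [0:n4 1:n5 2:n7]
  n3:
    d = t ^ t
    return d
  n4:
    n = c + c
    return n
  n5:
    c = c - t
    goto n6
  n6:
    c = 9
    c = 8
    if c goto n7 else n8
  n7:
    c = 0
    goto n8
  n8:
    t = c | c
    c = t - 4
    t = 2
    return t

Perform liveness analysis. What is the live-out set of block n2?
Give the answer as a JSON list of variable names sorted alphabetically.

Block summaries:
  n0: {c,d,q,t} / ∅
  n1: {n,q} / ∅
  n2: {d,q} / {q}
  n3: {d} / {t}
  n4: {n} / {c}
  n5: {c} / {c,t}
  n6: {c} / ∅
  n7: {c} / ∅
  n8: {c,t} / {c}

Live sets:
  n0 li=∅ lo={c,q,t}
  n1 li={t} lo={t}
  n2 li={c,q,t} lo={c,t}
  n3 li={t} lo=∅
  n4 li={c} lo=∅
  n5 li={c,t} lo=∅
  n6 li=∅ lo={c}
  n7 li=∅ lo={c}
  n8 li={c} lo=∅

live-out(n2) = ["c", "t"]

Answer: ["c", "t"]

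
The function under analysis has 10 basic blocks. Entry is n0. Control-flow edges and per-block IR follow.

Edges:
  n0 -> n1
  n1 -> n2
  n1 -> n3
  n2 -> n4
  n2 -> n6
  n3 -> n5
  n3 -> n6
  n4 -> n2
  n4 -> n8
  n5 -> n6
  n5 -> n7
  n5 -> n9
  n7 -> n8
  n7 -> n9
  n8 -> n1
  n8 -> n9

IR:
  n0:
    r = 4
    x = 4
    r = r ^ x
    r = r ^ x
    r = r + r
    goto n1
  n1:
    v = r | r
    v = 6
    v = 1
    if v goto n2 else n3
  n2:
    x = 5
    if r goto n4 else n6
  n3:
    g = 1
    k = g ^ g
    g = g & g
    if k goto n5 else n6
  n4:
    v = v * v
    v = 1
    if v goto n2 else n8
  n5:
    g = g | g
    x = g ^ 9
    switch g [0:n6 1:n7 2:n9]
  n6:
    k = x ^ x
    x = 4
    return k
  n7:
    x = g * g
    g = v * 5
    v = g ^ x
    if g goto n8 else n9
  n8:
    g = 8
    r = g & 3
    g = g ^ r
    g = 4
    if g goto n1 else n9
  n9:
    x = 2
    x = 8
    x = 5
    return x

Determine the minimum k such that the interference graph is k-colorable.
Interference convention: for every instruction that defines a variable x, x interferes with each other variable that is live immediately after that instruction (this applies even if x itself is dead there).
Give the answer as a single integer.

Block summaries:
  n0: def={r,x} ue=∅
  n1: def={v} ue={r}
  n2: def={x} ue={r}
  n3: def={g,k} ue=∅
  n4: def={v} ue={v}
  n5: def={g,x} ue={g}
  n6: def={k,x} ue={x}
  n7: def={g,v,x} ue={g,v}
  n8: def={g,r} ue=∅
  n9: def={x} ue=∅

Backward fixpoint:
  n0: in=∅ out={r,x}
  n1: in={r,x} out={r,v,x}
  n2: in={r,v} out={r,v,x}
  n3: in={v,x} out={g,v,x}
  n4: in={r,v,x} out={r,v,x}
  n5: in={g,v} out={g,v,x}
  n6: in={x} out=∅
  n7: in={g,v} out={x}
  n8: in={x} out={r,x}
  n9: in=∅ out=∅

Interference:
  g↔{k,r,v,x}
  k↔{g,v,x}
  r↔{g,v,x}
  v↔{g,k,r,x}
  x↔{g,k,r,v}

Colouring:
  clique {g,k,v,x} ⇒ need ≥ 4
  assign g→R0 k→R3 r→R3 v→R1 x→R2 — no edge inside a register ⇒ χ ≤ 4
  χ = 4

Answer: 4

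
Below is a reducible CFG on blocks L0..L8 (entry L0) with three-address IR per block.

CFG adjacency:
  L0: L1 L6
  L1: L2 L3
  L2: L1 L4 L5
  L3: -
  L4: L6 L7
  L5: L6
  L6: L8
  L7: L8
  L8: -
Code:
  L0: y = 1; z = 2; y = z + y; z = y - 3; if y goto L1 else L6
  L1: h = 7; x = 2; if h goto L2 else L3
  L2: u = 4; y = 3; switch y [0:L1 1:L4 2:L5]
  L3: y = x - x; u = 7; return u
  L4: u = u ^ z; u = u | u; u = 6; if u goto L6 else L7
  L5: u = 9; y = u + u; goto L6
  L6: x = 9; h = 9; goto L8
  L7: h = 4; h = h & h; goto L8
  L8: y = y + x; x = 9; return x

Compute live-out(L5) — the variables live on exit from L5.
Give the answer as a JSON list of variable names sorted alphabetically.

def/use:
  L0: {y,z} / ∅
  L1: {h,x} / ∅
  L2: {u,y} / ∅
  L3: {u,y} / {x}
  L4: {u} / {u,z}
  L5: {u,y} / ∅
  L6: {h,x} / ∅
  L7: {h} / ∅
  L8: {x,y} / {x,y}

Backward fixpoint:
  L0 li=∅ lo={y,z}
  L1 li={z} lo={x,z}
  L2 li={x,z} lo={u,x,y,z}
  L3 li={x} lo=∅
  L4 li={u,x,y,z} lo={x,y}
  L5 li=∅ lo={y}
  L6 li={y} lo={x,y}
  L7 li={x,y} lo={x,y}
  L8 li={x,y} lo=∅

live-out(L5) = ["y"]

Answer: ["y"]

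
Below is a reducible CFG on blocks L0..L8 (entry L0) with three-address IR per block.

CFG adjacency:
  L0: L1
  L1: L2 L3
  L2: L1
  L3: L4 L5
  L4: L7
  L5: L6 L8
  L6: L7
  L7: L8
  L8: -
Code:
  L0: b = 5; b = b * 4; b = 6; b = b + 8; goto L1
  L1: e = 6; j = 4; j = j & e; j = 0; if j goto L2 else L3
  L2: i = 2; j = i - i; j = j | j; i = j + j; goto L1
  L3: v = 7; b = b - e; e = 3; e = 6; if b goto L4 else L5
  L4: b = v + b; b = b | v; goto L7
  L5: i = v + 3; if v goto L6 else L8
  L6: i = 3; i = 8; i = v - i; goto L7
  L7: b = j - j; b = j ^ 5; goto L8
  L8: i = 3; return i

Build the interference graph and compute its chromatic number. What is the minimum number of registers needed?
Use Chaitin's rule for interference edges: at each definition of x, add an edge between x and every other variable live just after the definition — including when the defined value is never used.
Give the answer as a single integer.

Answer: 4

Working:
Per-block:
  L0: {b} / ∅
  L1: {e,j} / ∅
  L2: {i,j} / ∅
  L3: {b,e,v} / {b,e}
  L4: {b} / {b,v}
  L5: {i} / {v}
  L6: {i} / {v}
  L7: {b} / {j}
  L8: {i} / ∅

Backward fixpoint:
  live L0: ∅→{b}
  live L1: {b}→{b,e,j}
  live L2: {b}→{b}
  live L3: {b,e,j}→{b,j,v}
  live L4: {b,j,v}→{j}
  live L5: {j,v}→{j,v}
  live L6: {j,v}→{j}
  live L7: {j}→∅
  live L8: ∅→∅

Interfere edges:
  b↔{e,i,j,v}
  e↔{b,j,v}
  i↔{b,j,v}
  j↔{b,e,i,v}
  v↔{b,e,i,j}

Colouring:
  {b,e,j,v} pairwise interfere (4-clique) ⇒ χ ≥ 4
  assign b→r0 e→r3 i→r3 j→r1 v→r2 — no edge inside a register ⇒ χ ≤ 4
  χ = 4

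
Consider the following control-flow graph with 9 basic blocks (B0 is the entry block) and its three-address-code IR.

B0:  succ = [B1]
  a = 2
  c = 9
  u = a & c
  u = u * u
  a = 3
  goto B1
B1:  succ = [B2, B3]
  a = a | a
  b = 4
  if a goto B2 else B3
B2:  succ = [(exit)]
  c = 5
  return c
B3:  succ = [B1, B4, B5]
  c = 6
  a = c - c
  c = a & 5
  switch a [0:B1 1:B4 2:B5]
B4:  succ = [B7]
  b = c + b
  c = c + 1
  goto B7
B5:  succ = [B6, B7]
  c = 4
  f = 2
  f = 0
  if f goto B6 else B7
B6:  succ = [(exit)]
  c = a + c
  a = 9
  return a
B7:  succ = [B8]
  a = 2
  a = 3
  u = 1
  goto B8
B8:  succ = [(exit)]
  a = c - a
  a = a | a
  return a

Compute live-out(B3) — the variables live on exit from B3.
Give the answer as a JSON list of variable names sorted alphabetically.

Answer: ["a", "b", "c"]

Derivation:
def/use:
  B0 def {a,c,u} use ∅
  B1 def {a,b} use {a}
  B2 def {c} use ∅
  B3 def {a,c} use ∅
  B4 def {b,c} use {b,c}
  B5 def {c,f} use ∅
  B6 def {a,c} use {a,c}
  B7 def {a,u} use ∅
  B8 def {a} use {a,c}

Liveness:
  B0 li=∅ lo={a}
  B1 li={a} lo={b}
  B2 li=∅ lo=∅
  B3 li={b} lo={a,b,c}
  B4 li={b,c} lo={c}
  B5 li={a} lo={a,c}
  B6 li={a,c} lo=∅
  B7 li={c} lo={a,c}
  B8 li={a,c} lo=∅

live-out(B3) = ["a", "b", "c"]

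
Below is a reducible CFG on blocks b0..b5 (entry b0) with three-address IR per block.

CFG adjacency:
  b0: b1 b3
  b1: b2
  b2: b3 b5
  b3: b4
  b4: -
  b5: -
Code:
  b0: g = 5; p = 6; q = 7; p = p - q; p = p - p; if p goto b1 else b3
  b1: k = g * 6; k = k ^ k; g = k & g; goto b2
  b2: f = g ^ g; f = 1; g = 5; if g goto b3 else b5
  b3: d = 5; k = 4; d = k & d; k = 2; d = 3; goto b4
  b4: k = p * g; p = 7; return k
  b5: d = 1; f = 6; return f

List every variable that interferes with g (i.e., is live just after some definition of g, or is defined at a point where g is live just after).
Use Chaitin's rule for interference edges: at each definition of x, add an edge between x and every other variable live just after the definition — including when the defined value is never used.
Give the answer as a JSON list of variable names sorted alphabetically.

def/use:
  b0 def {g,p,q} use ∅
  b1 def {g,k} use {g}
  b2 def {f,g} use {g}
  b3 def {d,k} use ∅
  b4 def {k,p} use {g,p}
  b5 def {d,f} use ∅

Backward fixpoint:
  b0 li=∅ lo={g,p}
  b1 li={g,p} lo={g,p}
  b2 li={g,p} lo={g,p}
  b3 li={g,p} lo={g,p}
  b4 li={g,p} lo=∅
  b5 li=∅ lo=∅

Conflict graph:
  d: {g,k,p}
  f: {p}
  g: {d,k,p,q}
  k: {d,g,p}
  p: {d,f,g,k,q}
  q: {g,p}

N(g) = ["d", "k", "p", "q"]

Answer: ["d", "k", "p", "q"]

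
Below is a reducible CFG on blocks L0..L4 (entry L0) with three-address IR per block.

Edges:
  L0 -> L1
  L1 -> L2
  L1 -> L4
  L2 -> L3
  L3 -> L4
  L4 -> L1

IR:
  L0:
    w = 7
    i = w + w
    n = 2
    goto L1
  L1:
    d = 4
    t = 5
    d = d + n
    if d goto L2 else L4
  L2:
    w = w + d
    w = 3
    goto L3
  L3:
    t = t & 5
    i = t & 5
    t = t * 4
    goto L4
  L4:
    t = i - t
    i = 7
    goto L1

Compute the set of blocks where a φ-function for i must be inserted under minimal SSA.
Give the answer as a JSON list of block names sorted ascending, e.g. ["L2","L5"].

idom tree: L1←L0 L2←L1 L3←L2 L4←L1
Join-block Dom:
  L1: preds {L0,L4}: {L0} ∩ {L0,L1,L4} = {L0}; idom=L0
  L4: preds {L1,L3}: {L0,L1} ∩ {L0,L1,L2,L3} = {L0,L1}; idom=L1

DF derivation:
  L1←L0: walk · to L0
  L1←L4: walk L4→L1 to L0
  L4←L1: walk · to L1
  L4←L3: walk L3→L2 to L1
  L0: DF=∅
  L1: DF={L1}
  L2: DF={L4}
  L3: DF={L4}
  L4: DF={L1}

φ for i: defs {L0,L3,L4}
  DF⁺ = {L1,L4}

Answer: ["L1", "L4"]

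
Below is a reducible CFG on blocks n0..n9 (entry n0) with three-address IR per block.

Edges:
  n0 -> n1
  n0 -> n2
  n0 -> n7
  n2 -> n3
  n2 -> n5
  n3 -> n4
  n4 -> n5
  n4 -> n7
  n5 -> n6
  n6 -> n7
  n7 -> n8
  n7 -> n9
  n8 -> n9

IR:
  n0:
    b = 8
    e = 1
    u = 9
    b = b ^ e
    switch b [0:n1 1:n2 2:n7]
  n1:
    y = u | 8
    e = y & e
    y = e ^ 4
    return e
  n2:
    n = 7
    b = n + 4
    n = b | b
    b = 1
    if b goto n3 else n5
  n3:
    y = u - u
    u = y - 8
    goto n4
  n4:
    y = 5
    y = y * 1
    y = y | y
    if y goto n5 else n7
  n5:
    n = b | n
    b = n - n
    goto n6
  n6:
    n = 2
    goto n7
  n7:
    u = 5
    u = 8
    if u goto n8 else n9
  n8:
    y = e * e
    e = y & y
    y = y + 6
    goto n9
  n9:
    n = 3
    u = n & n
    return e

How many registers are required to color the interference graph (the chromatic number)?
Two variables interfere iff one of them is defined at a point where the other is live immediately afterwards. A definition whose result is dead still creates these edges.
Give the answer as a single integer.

Answer: 4

Analysis:
def/use:
  n0 def {b,e,u} use ∅
  n1 def {e,y} use {e,u}
  n2 def {b,n} use ∅
  n3 def {u,y} use {u}
  n4 def {y} use ∅
  n5 def {b,n} use {b,n}
  n6 def {n} use ∅
  n7 def {u} use ∅
  n8 def {e,y} use {e}
  n9 def {n,u} use {e}

Liveness:
  n0 li=∅ lo={e,u}
  n1 li={e,u} lo=∅
  n2 li={e,u} lo={b,e,n,u}
  n3 li={b,e,n,u} lo={b,e,n}
  n4 li={b,e,n} lo={b,e,n}
  n5 li={b,e,n} lo={e}
  n6 li={e} lo={e}
  n7 li={e} lo={e}
  n8 li={e} lo={e}
  n9 li={e} lo=∅

Interfere edges:
  b: {e,n,u,y}
  e: {b,n,u,y}
  n: {b,e,u,y}
  u: {b,e,n}
  y: {b,e,n}

Colouring:
  lower bound: {b,e,n,u} mutually conflict ⇒ χ ≥ 4
  4-colouring: r0={b}  r1={e}  r2={n}  r3={u,y}
  χ = 4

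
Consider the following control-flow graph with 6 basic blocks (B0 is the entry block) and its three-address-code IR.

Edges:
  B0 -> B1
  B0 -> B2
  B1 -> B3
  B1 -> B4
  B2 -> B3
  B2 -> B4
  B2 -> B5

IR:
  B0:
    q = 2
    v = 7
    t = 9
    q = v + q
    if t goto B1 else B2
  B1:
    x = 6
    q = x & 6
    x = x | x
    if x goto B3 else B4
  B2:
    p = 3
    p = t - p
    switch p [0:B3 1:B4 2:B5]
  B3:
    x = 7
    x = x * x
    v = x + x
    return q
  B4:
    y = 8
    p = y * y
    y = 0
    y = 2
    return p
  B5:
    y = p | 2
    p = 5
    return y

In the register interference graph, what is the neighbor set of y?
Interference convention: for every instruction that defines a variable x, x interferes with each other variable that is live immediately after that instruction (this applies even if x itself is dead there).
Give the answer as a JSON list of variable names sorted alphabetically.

Per-block:
  B0 def {q,t,v} use ∅
  B1 def {q,x} use ∅
  B2 def {p} use {t}
  B3 def {v,x} use {q}
  B4 def {p,y} use ∅
  B5 def {p,y} use {p}

Backward fixpoint:
  live B0: ∅→{q,t}
  live B1: ∅→{q}
  live B2: {q,t}→{p,q}
  live B3: {q}→∅
  live B4: ∅→∅
  live B5: {p}→∅

Conflict graph:
  p — {q,t,y}
  q — {p,t,v,x}
  t — {p,q,v}
  v — {q,t}
  x — {q}
  y — {p}

N(y) = ["p"]

Answer: ["p"]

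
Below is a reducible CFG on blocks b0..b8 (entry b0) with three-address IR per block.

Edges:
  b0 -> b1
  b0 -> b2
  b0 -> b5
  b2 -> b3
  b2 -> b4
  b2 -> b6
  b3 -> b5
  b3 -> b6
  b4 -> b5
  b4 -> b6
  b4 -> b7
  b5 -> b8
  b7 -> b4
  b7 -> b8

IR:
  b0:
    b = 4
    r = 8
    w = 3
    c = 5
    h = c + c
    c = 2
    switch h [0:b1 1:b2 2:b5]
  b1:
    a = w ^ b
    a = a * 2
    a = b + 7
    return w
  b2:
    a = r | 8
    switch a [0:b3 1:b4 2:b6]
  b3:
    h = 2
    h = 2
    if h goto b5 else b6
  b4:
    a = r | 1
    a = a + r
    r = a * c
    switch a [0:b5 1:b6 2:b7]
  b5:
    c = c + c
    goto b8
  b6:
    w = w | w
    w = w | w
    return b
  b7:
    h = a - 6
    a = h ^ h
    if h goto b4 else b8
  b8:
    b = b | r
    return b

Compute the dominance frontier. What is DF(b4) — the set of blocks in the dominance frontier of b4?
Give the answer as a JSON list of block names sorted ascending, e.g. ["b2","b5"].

idom tree: b1←b0 b2←b0 b3←b2 b4←b2 b5←b0 b6←b2 b7←b4 b8←b0
Join-block Dom:
  b4: preds {b2,b7}: {b0,b2} ∩ {b0,b2,b4,b7} = {b0,b2}; idom=b2
  b5: preds {b0,b3,b4}: {b0} ∩ {b0,b2,b3} ∩ {b0,b2,b4} = {b0}; idom=b0
  b6: preds {b2,b3,b4}: {b0,b2} ∩ {b0,b2,b3} ∩ {b0,b2,b4} = {b0,b2}; idom=b2
  b8: preds {b5,b7}: {b0,b5} ∩ {b0,b2,b4,b7} = {b0}; idom=b0

Frontier:
  join b4 pred b2: · stop@b2
  join b4 pred b7: b7→b4 stop@b2
  join b5 pred b0: · stop@b0
  join b5 pred b3: b3→b2 stop@b0
  join b5 pred b4: b4→b2 stop@b0
  join b6 pred b2: · stop@b2
  join b6 pred b3: b3 stop@b2
  join b6 pred b4: b4 stop@b2
  join b8 pred b5: b5 stop@b0
  join b8 pred b7: b7→b4→b2 stop@b0
  b0 → ∅
  b1 → ∅
  b2 → {b5,b8}
  b3 → {b5,b6}
  b4 → {b4,b5,b6,b8}
  b5 → {b8}
  b6 → ∅
  b7 → {b4,b8}
  b8 → ∅

DF(b4) = ["b4", "b5", "b6", "b8"]

Answer: ["b4", "b5", "b6", "b8"]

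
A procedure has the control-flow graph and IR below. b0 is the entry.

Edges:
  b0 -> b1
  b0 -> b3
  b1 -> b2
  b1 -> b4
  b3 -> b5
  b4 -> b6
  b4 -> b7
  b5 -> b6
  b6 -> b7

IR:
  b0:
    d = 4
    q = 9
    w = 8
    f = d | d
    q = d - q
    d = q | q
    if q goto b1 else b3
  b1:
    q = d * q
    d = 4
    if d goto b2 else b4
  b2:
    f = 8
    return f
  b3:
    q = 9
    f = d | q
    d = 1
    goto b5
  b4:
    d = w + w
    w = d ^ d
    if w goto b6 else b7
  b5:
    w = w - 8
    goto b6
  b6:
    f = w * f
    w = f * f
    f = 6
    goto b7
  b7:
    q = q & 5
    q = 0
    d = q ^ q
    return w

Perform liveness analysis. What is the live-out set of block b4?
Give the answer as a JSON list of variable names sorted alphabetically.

Answer: ["f", "q", "w"]

Derivation:
Block summaries:
  b0: def={d,f,q,w} ue=∅
  b1: def={d,q} ue={d,q}
  b2: def={f} ue=∅
  b3: def={d,f,q} ue={d}
  b4: def={d,w} ue={w}
  b5: def={w} ue={w}
  b6: def={f,w} ue={f,w}
  b7: def={d,q} ue={q,w}

Liveness:
  live b0: ∅→{d,f,q,w}
  live b1: {d,f,q,w}→{f,q,w}
  live b2: ∅→∅
  live b3: {d,w}→{f,q,w}
  live b4: {f,q,w}→{f,q,w}
  live b5: {f,q,w}→{f,q,w}
  live b6: {f,q,w}→{q,w}
  live b7: {q,w}→∅

live-out(b4) = ["f", "q", "w"]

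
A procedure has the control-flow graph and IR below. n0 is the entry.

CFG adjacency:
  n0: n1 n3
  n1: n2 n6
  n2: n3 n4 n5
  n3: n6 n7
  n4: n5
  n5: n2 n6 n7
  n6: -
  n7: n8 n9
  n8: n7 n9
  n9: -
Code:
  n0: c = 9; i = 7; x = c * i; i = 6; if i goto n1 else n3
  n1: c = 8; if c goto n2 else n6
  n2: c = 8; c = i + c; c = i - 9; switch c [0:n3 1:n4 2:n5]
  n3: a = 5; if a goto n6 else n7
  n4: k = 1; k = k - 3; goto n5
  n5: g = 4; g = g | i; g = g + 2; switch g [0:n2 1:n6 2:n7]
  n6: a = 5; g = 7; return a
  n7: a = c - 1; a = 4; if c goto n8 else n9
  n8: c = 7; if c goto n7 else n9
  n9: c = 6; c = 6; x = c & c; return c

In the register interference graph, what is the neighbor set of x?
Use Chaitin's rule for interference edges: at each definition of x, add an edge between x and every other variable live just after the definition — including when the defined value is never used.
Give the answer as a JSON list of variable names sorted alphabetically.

Per-block:
  n0: {c,i,x} / ∅
  n1: {c} / ∅
  n2: {c} / {i}
  n3: {a} / ∅
  n4: {k} / ∅
  n5: {g} / {i}
  n6: {a,g} / ∅
  n7: {a} / {c}
  n8: {c} / ∅
  n9: {c,x} / ∅

Backward fixpoint:
  live n0: ∅→{c,i}
  live n1: {i}→{i}
  live n2: {i}→{c,i}
  live n3: {c}→{c}
  live n4: {c,i}→{c,i}
  live n5: {c,i}→{c,i}
  live n6: ∅→∅
  live n7: {c}→∅
  live n8: ∅→{c}
  live n9: ∅→∅

Interference:
  a↔{c,g}
  c↔{a,g,i,k,x}
  g↔{a,c,i}
  i↔{c,g,k}
  k↔{c,i}
  x↔{c}

N(x) = ["c"]

Answer: ["c"]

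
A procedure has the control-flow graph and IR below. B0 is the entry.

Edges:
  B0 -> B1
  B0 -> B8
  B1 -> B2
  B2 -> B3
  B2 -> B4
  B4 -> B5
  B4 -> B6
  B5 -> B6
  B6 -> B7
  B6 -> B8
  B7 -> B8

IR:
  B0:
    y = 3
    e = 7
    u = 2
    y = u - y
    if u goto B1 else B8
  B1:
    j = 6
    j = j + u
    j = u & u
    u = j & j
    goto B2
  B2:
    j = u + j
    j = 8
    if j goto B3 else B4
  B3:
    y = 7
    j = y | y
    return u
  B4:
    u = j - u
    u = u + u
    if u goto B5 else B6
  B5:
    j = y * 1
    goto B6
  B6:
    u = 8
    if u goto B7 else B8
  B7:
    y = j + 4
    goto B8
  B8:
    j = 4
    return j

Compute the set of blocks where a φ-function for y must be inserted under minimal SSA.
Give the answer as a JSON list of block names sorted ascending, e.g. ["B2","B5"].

idom tree: B1←B0 B2←B1 B3←B2 B4←B2 B5←B4 B6←B4 B7←B6 B8←B0
Join-block Dom:
  B6: preds {B4,B5}: {B0,B1,B2,B4} ∩ {B0,B1,B2,B4,B5} = {B0,B1,B2,B4}; idom=B4
  B8: preds {B0,B6,B7}: {B0} ∩ {B0,B1,B2,B4,B6} ∩ {B0,B1,B2,B4,B6,B7} = {B0}; idom=B0

Frontier:
  B6←B4: walk · to B4
  B6←B5: walk B5 to B4
  B8←B0: walk · to B0
  B8←B6: walk B6→B4→B2→B1 to B0
  B8←B7: walk B7→B6→B4→B2→B1 to B0
  B0 → ∅
  B1 → {B8}
  B2 → {B8}
  B3 → ∅
  B4 → {B8}
  B5 → {B6}
  B6 → {B8}
  B7 → {B8}
  B8 → ∅

φ for y: defs {B0,B3,B7}
  DF⁺ = {B8}

Answer: ["B8"]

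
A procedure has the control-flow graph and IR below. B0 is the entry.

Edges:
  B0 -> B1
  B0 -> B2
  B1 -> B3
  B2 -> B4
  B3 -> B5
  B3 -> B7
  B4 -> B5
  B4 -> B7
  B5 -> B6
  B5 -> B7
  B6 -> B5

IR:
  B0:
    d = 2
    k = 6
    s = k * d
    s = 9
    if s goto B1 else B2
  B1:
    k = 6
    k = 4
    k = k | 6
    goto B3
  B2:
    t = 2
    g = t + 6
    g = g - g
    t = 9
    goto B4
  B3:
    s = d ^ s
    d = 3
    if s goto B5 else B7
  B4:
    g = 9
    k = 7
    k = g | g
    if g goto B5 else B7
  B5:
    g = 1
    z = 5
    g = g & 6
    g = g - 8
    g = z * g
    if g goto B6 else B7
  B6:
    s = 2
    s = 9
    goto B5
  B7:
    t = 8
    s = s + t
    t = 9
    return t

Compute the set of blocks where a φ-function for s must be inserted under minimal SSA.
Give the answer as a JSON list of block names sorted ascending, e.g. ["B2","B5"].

idom tree: B1←B0 B2←B0 B3←B1 B4←B2 B5←B0 B6←B5 B7←B0
Dom∩ at merges:
  B5: preds {B3,B4,B6}: {B0,B1,B3} ∩ {B0,B2,B4} ∩ {B0,B5,B6} = {B0}; idom=B0
  B7: preds {B3,B4,B5}: {B0,B1,B3} ∩ {B0,B2,B4} ∩ {B0,B5} = {B0}; idom=B0

Frontier:
  B5←B3: walk B3→B1 to B0
  B5←B4: walk B4→B2 to B0
  B5←B6: walk B6→B5 to B0
  B7←B3: walk B3→B1 to B0
  B7←B4: walk B4→B2 to B0
  B7←B5: walk B5 to B0
  DF(B0)=∅
  DF(B1)={B5,B7}
  DF(B2)={B5,B7}
  DF(B3)={B5,B7}
  DF(B4)={B5,B7}
  DF(B5)={B5,B7}
  DF(B6)={B5}
  DF(B7)=∅

φ for s: defs {B0,B3,B6,B7}
  DF⁺ = {B5,B7}

Answer: ["B5", "B7"]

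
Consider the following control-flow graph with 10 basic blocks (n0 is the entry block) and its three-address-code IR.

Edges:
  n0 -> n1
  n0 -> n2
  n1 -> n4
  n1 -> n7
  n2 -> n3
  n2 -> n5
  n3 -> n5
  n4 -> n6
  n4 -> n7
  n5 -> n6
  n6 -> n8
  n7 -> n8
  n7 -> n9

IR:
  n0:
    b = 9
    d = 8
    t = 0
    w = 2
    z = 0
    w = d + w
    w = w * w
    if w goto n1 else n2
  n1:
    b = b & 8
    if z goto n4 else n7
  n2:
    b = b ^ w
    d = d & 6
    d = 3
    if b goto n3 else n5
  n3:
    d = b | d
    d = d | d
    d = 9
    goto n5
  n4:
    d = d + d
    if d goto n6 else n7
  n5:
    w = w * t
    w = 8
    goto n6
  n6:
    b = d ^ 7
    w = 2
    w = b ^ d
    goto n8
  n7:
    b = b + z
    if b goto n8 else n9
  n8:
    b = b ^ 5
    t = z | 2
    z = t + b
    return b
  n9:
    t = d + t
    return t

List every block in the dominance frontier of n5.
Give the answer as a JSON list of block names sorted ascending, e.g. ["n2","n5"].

idom tree: n1←n0 n2←n0 n3←n2 n4←n1 n5←n2 n6←n0 n7←n1 n8←n0 n9←n7
Join-block Dom:
  n5: preds {n2,n3}: {n0,n2} ∩ {n0,n2,n3} = {n0,n2}; idom=n2
  n6: preds {n4,n5}: {n0,n1,n4} ∩ {n0,n2,n5} = {n0}; idom=n0
  n7: preds {n1,n4}: {n0,n1} ∩ {n0,n1,n4} = {n0,n1}; idom=n1
  n8: preds {n6,n7}: {n0,n6} ∩ {n0,n1,n7} = {n0}; idom=n0

Frontier:
  n5←n2: walk · to n2
  n5←n3: walk n3 to n2
  n6←n4: walk n4→n1 to n0
  n6←n5: walk n5→n2 to n0
  n7←n1: walk · to n1
  n7←n4: walk n4 to n1
  n8←n6: walk n6 to n0
  n8←n7: walk n7→n1 to n0
  DF(n0)=∅
  DF(n1)={n6,n8}
  DF(n2)={n6}
  DF(n3)={n5}
  DF(n4)={n6,n7}
  DF(n5)={n6}
  DF(n6)={n8}
  DF(n7)={n8}
  DF(n8)=∅
  DF(n9)=∅

DF(n5) = ["n6"]

Answer: ["n6"]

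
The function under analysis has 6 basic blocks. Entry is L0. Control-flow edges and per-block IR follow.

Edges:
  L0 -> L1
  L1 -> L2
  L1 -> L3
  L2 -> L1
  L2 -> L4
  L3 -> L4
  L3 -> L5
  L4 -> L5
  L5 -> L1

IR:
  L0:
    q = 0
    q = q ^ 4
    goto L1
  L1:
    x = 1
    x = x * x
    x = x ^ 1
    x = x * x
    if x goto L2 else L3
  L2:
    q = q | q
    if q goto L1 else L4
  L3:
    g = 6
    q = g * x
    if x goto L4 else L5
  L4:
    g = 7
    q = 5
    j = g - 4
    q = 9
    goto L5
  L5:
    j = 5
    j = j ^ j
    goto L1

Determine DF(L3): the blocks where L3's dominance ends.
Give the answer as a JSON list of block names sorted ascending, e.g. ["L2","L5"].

idom tree: L1←L0 L2←L1 L3←L1 L4←L1 L5←L1
Join-block Dom:
  L1: preds {L0,L2,L5}: {L0} ∩ {L0,L1,L2} ∩ {L0,L1,L5} = {L0}; idom=L0
  L4: preds {L2,L3}: {L0,L1,L2} ∩ {L0,L1,L3} = {L0,L1}; idom=L1
  L5: preds {L3,L4}: {L0,L1,L3} ∩ {L0,L1,L4} = {L0,L1}; idom=L1

DF derivation:
  join L1 pred L0: · stop@L0
  join L1 pred L2: L2→L1 stop@L0
  join L1 pred L5: L5→L1 stop@L0
  join L4 pred L2: L2 stop@L1
  join L4 pred L3: L3 stop@L1
  join L5 pred L3: L3 stop@L1
  join L5 pred L4: L4 stop@L1
  DF(L0)=∅
  DF(L1)={L1}
  DF(L2)={L1,L4}
  DF(L3)={L4,L5}
  DF(L4)={L5}
  DF(L5)={L1}

DF(L3) = ["L4", "L5"]

Answer: ["L4", "L5"]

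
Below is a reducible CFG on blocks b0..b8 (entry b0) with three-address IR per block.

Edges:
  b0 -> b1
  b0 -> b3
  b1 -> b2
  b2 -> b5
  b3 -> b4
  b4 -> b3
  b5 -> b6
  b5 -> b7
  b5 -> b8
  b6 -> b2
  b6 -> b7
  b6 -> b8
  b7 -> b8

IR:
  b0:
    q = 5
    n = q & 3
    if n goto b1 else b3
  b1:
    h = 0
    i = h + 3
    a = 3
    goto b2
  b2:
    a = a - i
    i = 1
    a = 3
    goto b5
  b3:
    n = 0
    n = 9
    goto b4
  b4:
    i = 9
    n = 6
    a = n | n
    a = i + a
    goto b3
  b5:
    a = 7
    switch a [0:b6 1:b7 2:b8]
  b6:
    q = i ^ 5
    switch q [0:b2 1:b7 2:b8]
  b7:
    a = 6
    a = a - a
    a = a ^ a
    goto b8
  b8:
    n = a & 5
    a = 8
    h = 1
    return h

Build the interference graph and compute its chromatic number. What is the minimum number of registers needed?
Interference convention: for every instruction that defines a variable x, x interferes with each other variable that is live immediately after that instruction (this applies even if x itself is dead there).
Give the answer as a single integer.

def/use:
  b0 def {n,q} use ∅
  b1 def {a,h,i} use ∅
  b2 def {a,i} use {a,i}
  b3 def {n} use ∅
  b4 def {a,i,n} use ∅
  b5 def {a} use ∅
  b6 def {q} use {i}
  b7 def {a} use ∅
  b8 def {a,h,n} use {a}

Backward fixpoint:
  b0 li=∅ lo=∅
  b1 li=∅ lo={a,i}
  b2 li={a,i} lo={i}
  b3 li=∅ lo=∅
  b4 li=∅ lo=∅
  b5 li={i} lo={a,i}
  b6 li={a,i} lo={a,i}
  b7 li=∅ lo={a}
  b8 li={a} lo=∅

Interference:
  a: {i,q}
  h: ∅
  i: {a,n,q}
  n: {i}
  q: {a,i}

Chromatic number:
  clique {a,i,q} ⇒ need ≥ 3
  3-colouring: r0={h,i}  r1={a,n}  r2={q}
  χ = 3

Answer: 3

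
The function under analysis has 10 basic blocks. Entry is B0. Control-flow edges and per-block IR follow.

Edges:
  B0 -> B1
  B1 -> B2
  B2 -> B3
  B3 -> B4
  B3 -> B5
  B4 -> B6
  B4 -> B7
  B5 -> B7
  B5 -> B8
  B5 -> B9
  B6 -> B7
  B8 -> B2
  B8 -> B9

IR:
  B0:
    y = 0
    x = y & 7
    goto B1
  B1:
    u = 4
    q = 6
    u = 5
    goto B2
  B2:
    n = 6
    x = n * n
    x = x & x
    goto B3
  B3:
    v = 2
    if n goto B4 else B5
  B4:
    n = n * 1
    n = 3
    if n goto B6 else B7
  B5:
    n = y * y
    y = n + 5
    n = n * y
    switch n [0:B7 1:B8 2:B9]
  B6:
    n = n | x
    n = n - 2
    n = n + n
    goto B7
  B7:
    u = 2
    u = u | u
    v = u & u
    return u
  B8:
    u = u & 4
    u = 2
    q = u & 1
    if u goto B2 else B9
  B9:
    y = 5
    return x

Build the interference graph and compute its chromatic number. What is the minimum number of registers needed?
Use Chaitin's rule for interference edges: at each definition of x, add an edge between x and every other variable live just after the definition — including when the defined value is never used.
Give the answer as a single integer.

Answer: 5

Analysis:
def/use:
  B0: def={x,y} ue=∅
  B1: def={q,u} ue=∅
  B2: def={n,x} ue=∅
  B3: def={v} ue={n}
  B4: def={n} ue={n}
  B5: def={n,y} ue={y}
  B6: def={n} ue={n,x}
  B7: def={u,v} ue=∅
  B8: def={q,u} ue={u}
  B9: def={y} ue={x}

Liveness:
  B0: in=∅ out={y}
  B1: in={y} out={u,y}
  B2: in={u,y} out={n,u,x,y}
  B3: in={n,u,x,y} out={n,u,x,y}
  B4: in={n,x} out={n,x}
  B5: in={u,x,y} out={u,x,y}
  B6: in={n,x} out=∅
  B7: in=∅ out=∅
  B8: in={u,x,y} out={u,x,y}
  B9: in={x} out=∅

Conflict graph:
  n: {u,v,x,y}
  q: {u,x,y}
  u: {n,q,v,x,y}
  v: {n,u,x,y}
  x: {n,q,u,v,y}
  y: {n,q,u,v,x}

Registers:
  lower bound: {n,u,v,x,y} mutually conflict ⇒ χ ≥ 5
  5-colouring: r0={u}  r1={x}  r2={y}  r3={n,q}  r4={v}
  χ = 5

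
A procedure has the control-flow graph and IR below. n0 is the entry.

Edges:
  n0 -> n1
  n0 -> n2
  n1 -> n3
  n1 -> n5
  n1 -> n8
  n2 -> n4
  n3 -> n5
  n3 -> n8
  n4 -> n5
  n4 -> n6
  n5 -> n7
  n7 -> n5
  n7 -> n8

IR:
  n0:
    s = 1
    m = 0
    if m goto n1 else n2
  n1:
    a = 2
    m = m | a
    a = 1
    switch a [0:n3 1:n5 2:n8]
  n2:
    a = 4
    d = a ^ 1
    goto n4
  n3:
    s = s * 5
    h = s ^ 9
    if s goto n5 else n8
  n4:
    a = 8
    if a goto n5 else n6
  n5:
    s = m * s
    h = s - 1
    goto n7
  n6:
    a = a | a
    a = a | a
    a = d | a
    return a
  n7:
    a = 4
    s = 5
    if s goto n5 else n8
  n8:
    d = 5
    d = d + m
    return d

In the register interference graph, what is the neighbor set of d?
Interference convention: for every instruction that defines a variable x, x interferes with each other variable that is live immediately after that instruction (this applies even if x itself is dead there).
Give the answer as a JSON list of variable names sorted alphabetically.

Answer: ["a", "m", "s"]

Analysis:
Per-block:
  n0 def {m,s} use ∅
  n1 def {a,m} use {m}
  n2 def {a,d} use ∅
  n3 def {h,s} use {s}
  n4 def {a} use ∅
  n5 def {h,s} use {m,s}
  n6 def {a} use {a,d}
  n7 def {a,s} use ∅
  n8 def {d} use {m}

Liveness:
  n0: in=∅ out={m,s}
  n1: in={m,s} out={m,s}
  n2: in={m,s} out={d,m,s}
  n3: in={m,s} out={m,s}
  n4: in={d,m,s} out={a,d,m,s}
  n5: in={m,s} out={m}
  n6: in={a,d} out=∅
  n7: in={m} out={m,s}
  n8: in={m} out=∅

Conflict graph:
  a: {d,m,s}
  d: {a,m,s}
  h: {m,s}
  m: {a,d,h,s}
  s: {a,d,h,m}

N(d) = ["a", "m", "s"]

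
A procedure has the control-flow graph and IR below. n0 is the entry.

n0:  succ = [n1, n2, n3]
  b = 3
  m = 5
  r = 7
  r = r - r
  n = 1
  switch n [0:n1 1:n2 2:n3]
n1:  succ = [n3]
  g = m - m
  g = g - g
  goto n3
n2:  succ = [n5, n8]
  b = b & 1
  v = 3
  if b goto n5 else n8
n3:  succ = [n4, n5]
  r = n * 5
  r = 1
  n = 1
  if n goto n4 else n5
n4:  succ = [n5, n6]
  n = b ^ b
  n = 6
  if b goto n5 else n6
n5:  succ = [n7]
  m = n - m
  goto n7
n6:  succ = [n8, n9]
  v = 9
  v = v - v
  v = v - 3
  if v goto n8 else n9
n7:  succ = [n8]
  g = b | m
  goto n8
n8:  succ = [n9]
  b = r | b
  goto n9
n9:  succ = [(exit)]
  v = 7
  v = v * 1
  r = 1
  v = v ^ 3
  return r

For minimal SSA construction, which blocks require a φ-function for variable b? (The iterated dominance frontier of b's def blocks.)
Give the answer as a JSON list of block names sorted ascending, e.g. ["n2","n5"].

idom tree: n1←n0 n2←n0 n3←n0 n4←n3 n5←n0 n6←n4 n7←n5 n8←n0 n9←n0
Join-block Dom:
  n3: preds {n0,n1}: {n0} ∩ {n0,n1} = {n0}; idom=n0
  n5: preds {n2,n3,n4}: {n0,n2} ∩ {n0,n3} ∩ {n0,n3,n4} = {n0}; idom=n0
  n8: preds {n2,n6,n7}: {n0,n2} ∩ {n0,n3,n4,n6} ∩ {n0,n5,n7} = {n0}; idom=n0
  n9: preds {n6,n8}: {n0,n3,n4,n6} ∩ {n0,n8} = {n0}; idom=n0

DF walk-up:
  join n3 pred n0: · stop@n0
  join n3 pred n1: n1 stop@n0
  join n5 pred n2: n2 stop@n0
  join n5 pred n3: n3 stop@n0
  join n5 pred n4: n4→n3 stop@n0
  join n8 pred n2: n2 stop@n0
  join n8 pred n6: n6→n4→n3 stop@n0
  join n8 pred n7: n7→n5 stop@n0
  join n9 pred n6: n6→n4→n3 stop@n0
  join n9 pred n8: n8 stop@n0
  n0: DF=∅
  n1: DF={n3}
  n2: DF={n5,n8}
  n3: DF={n5,n8,n9}
  n4: DF={n5,n8,n9}
  n5: DF={n8}
  n6: DF={n8,n9}
  n7: DF={n8}
  n8: DF={n9}
  n9: DF=∅

φ for b: defs {n0,n2,n8}
  DF⁺ = {n5,n8,n9}

Answer: ["n5", "n8", "n9"]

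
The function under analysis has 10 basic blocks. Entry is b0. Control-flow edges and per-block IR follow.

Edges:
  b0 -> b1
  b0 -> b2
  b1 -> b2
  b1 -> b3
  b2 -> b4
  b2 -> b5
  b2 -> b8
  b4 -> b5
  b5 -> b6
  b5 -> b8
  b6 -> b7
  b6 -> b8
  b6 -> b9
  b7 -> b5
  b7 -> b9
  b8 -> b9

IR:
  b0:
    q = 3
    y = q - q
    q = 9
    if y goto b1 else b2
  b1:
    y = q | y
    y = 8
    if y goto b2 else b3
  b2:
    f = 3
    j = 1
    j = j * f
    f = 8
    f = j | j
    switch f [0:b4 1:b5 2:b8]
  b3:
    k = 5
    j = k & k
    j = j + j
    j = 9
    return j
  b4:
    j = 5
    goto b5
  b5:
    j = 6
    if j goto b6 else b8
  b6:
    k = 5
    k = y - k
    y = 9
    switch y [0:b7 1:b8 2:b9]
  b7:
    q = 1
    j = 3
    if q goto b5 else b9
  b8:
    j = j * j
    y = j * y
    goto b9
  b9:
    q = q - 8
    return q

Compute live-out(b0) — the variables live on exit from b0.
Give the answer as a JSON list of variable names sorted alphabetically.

Block summaries:
  b0: {q,y} / ∅
  b1: {y} / {q,y}
  b2: {f,j} / ∅
  b3: {j,k} / ∅
  b4: {j} / ∅
  b5: {j} / ∅
  b6: {k,y} / {y}
  b7: {j,q} / ∅
  b8: {j,y} / {j,y}
  b9: {q} / {q}

Backward fixpoint:
  b0: in=∅ out={q,y}
  b1: in={q,y} out={q,y}
  b2: in={q,y} out={j,q,y}
  b3: in=∅ out=∅
  b4: in={q,y} out={q,y}
  b5: in={q,y} out={j,q,y}
  b6: in={j,q,y} out={j,q,y}
  b7: in={y} out={q,y}
  b8: in={j,q,y} out={q}
  b9: in={q} out=∅

live-out(b0) = ["q", "y"]

Answer: ["q", "y"]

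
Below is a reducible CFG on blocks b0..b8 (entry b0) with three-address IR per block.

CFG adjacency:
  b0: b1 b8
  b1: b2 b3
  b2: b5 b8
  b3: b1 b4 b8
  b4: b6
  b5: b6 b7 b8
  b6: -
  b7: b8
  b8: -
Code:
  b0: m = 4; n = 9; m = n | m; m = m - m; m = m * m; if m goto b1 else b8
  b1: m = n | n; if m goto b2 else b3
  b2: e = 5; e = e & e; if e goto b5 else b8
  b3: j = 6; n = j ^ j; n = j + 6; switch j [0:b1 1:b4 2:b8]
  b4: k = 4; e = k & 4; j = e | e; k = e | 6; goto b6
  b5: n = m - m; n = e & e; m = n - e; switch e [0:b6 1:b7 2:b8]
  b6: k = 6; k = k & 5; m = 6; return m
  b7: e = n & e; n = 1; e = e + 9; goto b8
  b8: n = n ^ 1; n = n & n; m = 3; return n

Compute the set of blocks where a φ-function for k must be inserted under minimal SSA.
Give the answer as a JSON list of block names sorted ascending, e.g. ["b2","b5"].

idom tree: b1←b0 b2←b1 b3←b1 b4←b3 b5←b2 b6←b1 b7←b5 b8←b0
Dom∩ at merges:
  b1: preds {b0,b3}: {b0} ∩ {b0,b1,b3} = {b0}; idom=b0
  b6: preds {b4,b5}: {b0,b1,b3,b4} ∩ {b0,b1,b2,b5} = {b0,b1}; idom=b1
  b8: preds {b0,b2,b3,b5,b7}: {b0} ∩ {b0,b1,b2} ∩ {b0,b1,b3} ∩ {b0,b1,b2,b5} ∩ {b0,b1,b2,b5,b7} = {b0}; idom=b0

Frontier:
  b1←b0: walk · to b0
  b1←b3: walk b3→b1 to b0
  b6←b4: walk b4→b3 to b1
  b6←b5: walk b5→b2 to b1
  b8←b0: walk · to b0
  b8←b2: walk b2→b1 to b0
  b8←b3: walk b3→b1 to b0
  b8←b5: walk b5→b2→b1 to b0
  b8←b7: walk b7→b5→b2→b1 to b0
  DF(b0)=∅
  DF(b1)={b1,b8}
  DF(b2)={b6,b8}
  DF(b3)={b1,b6,b8}
  DF(b4)={b6}
  DF(b5)={b6,b8}
  DF(b6)=∅
  DF(b7)={b8}
  DF(b8)=∅

φ for k: defs {b4,b6}
  DF⁺ = {b6}

Answer: ["b6"]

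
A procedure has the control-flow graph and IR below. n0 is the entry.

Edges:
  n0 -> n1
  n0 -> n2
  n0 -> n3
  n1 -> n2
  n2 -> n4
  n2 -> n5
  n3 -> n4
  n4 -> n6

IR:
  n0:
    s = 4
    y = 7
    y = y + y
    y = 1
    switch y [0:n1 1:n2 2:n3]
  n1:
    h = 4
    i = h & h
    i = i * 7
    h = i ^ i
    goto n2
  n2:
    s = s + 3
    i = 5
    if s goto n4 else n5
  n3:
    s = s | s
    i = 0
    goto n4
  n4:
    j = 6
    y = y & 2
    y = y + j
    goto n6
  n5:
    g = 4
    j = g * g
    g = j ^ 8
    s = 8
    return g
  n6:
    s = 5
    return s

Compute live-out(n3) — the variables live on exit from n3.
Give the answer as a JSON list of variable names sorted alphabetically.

Answer: ["y"]

Analysis:
def/use:
  n0: def={s,y} ue=∅
  n1: def={h,i} ue=∅
  n2: def={i,s} ue={s}
  n3: def={i,s} ue={s}
  n4: def={j,y} ue={y}
  n5: def={g,j,s} ue=∅
  n6: def={s} ue=∅

Live sets:
  live n0: ∅→{s,y}
  live n1: {s,y}→{s,y}
  live n2: {s,y}→{y}
  live n3: {s,y}→{y}
  live n4: {y}→∅
  live n5: ∅→∅
  live n6: ∅→∅

live-out(n3) = ["y"]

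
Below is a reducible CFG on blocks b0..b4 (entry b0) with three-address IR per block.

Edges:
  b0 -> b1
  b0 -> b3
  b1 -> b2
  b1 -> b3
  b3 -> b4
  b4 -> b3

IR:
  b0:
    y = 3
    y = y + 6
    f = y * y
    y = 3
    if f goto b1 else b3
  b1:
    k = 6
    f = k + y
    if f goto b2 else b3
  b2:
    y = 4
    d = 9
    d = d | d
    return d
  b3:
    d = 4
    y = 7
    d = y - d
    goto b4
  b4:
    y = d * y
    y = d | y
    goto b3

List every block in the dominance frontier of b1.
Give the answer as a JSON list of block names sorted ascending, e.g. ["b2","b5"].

idom tree: b1←b0 b2←b1 b3←b0 b4←b3
Dom∩ at merges:
  b3: preds {b0,b1,b4}: {b0} ∩ {b0,b1} ∩ {b0,b3,b4} = {b0}; idom=b0

DF derivation:
  join b3 pred b0: · stop@b0
  join b3 pred b1: b1 stop@b0
  join b3 pred b4: b4→b3 stop@b0
  b0 → ∅
  b1 → {b3}
  b2 → ∅
  b3 → {b3}
  b4 → {b3}

DF(b1) = ["b3"]

Answer: ["b3"]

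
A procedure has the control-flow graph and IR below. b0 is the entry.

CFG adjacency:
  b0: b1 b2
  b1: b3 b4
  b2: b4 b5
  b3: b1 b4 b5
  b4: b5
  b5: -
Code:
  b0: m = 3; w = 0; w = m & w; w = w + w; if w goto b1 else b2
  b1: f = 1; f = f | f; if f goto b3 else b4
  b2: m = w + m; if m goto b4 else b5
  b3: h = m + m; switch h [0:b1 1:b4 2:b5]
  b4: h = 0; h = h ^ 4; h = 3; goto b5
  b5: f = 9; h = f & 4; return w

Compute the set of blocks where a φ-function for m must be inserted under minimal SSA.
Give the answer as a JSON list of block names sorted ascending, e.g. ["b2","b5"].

Answer: ["b4", "b5"]

Derivation:
idom tree: b1←b0 b2←b0 b3←b1 b4←b0 b5←b0
Join-block Dom:
  b1: preds {b0,b3}: {b0} ∩ {b0,b1,b3} = {b0}; idom=b0
  b4: preds {b1,b2,b3}: {b0,b1} ∩ {b0,b2} ∩ {b0,b1,b3} = {b0}; idom=b0
  b5: preds {b2,b3,b4}: {b0,b2} ∩ {b0,b1,b3} ∩ {b0,b4} = {b0}; idom=b0

Frontier:
  b1←b0: walk · to b0
  b1←b3: walk b3→b1 to b0
  b4←b1: walk b1 to b0
  b4←b2: walk b2 to b0
  b4←b3: walk b3→b1 to b0
  b5←b2: walk b2 to b0
  b5←b3: walk b3→b1 to b0
  b5←b4: walk b4 to b0
  b0 → ∅
  b1 → {b1,b4,b5}
  b2 → {b4,b5}
  b3 → {b1,b4,b5}
  b4 → {b5}
  b5 → ∅

φ for m: defs {b0,b2}
  DF⁺ = {b4,b5}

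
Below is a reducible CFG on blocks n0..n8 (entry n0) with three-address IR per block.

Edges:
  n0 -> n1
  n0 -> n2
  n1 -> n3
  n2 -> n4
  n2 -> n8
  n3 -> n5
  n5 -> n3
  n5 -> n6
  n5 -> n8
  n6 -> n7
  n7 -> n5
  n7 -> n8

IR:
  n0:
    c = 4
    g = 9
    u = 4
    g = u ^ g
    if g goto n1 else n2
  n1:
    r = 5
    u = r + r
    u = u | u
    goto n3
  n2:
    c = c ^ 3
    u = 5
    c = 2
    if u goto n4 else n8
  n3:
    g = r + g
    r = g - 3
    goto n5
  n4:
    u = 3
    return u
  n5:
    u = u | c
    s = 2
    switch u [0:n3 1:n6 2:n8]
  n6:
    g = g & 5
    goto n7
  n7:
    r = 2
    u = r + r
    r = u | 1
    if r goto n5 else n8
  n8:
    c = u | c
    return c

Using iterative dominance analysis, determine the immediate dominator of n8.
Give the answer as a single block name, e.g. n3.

idom tree: n1←n0 n2←n0 n3←n1 n4←n2 n5←n3 n6←n5 n7←n6 n8←n0
Dom∩ at merges:
  n3: preds {n1,n5}: {n0,n1} ∩ {n0,n1,n3,n5} = {n0,n1}; idom=n1
  n5: preds {n3,n7}: {n0,n1,n3} ∩ {n0,n1,n3,n5,n6,n7} = {n0,n1,n3}; idom=n3
  n8: preds {n2,n5,n7}: {n0,n2} ∩ {n0,n1,n3,n5} ∩ {n0,n1,n3,n5,n6,n7} = {n0}; idom=n0

idom(n8) = n0

Answer: n0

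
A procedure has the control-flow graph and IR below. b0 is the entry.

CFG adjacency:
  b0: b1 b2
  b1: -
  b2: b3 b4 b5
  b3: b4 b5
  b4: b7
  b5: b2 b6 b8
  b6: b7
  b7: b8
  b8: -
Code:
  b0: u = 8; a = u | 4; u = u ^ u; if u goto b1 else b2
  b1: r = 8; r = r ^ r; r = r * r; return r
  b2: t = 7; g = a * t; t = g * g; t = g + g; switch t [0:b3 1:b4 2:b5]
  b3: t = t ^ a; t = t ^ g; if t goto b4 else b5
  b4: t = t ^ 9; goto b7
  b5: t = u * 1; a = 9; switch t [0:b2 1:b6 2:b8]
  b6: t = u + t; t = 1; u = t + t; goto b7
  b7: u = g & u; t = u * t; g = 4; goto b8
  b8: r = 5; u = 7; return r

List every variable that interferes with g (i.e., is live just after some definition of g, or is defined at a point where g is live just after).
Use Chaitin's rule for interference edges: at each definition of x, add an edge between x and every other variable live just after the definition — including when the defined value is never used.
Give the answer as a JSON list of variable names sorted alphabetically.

Answer: ["a", "t", "u"]

Analysis:
def/use:
  b0: {a,u} / ∅
  b1: {r} / ∅
  b2: {g,t} / {a}
  b3: {t} / {a,g,t}
  b4: {t} / {t}
  b5: {a,t} / {u}
  b6: {t,u} / {t,u}
  b7: {g,t,u} / {g,t,u}
  b8: {r,u} / ∅

Backward fixpoint:
  b0: in=∅ out={a,u}
  b1: in=∅ out=∅
  b2: in={a,u} out={a,g,t,u}
  b3: in={a,g,t,u} out={g,t,u}
  b4: in={g,t,u} out={g,t,u}
  b5: in={g,u} out={a,g,t,u}
  b6: in={g,t,u} out={g,t,u}
  b7: in={g,t,u} out=∅
  b8: in=∅ out=∅

Interfere edges:
  a↔{g,t,u}
  g↔{a,t,u}
  r↔{u}
  t↔{a,g,u}
  u↔{a,g,r,t}

N(g) = ["a", "t", "u"]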